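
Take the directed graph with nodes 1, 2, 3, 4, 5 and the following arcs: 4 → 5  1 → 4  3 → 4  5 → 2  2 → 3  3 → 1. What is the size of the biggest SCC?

{1, 2, 3, 4, 5} are all mutually reachable — one SCC of size 5.
The largest has 5 vertices.

5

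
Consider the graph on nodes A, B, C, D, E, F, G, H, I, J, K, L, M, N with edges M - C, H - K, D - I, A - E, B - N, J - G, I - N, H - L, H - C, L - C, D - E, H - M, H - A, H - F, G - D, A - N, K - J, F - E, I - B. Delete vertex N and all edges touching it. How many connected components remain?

With N gone, the remaining components are: {A, B, C, D, E, F, G, H, I, J, K, L, M}.
That is 1 component.

1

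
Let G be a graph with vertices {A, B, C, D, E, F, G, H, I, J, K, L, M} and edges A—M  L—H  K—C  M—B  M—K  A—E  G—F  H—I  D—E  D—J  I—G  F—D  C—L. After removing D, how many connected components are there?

2

With D gone, the remaining components are: {J}; {A, B, C, E, F, G, H, I, K, L, M}.
That is 2 components.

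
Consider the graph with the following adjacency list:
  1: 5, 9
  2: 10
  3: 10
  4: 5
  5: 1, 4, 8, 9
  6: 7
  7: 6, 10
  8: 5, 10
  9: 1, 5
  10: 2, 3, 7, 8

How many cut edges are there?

The edges on the cycle 5-1-9-5 are not bridges since each lies on that cycle.
But removing 10-2 disconnects 10 from 2; removing 5-4 disconnects 5 from 4; removing 10-7 disconnects 10 from 7; removing 5-8 disconnects 5 from 8 — these are bridges.
In total 7 edges are bridges.

7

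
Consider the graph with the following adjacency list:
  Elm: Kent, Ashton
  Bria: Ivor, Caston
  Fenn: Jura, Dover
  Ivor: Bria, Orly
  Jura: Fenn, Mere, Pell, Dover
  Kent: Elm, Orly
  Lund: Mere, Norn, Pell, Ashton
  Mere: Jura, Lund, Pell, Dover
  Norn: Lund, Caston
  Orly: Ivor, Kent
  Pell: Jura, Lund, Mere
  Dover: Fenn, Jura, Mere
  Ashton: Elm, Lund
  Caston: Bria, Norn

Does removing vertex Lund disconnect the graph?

Yes

Deleting Lund raises the number of components from 1 to 2, so Lund is a cut vertex.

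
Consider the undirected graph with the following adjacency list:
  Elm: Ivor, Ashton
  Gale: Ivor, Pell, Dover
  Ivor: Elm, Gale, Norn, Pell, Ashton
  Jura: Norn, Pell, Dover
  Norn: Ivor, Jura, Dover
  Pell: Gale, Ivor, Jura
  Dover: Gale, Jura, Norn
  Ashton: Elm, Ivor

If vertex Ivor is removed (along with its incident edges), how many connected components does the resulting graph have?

2

With Ivor gone, the remaining components are: {Elm, Ashton}; {Gale, Jura, Norn, Pell, Dover}.
That is 2 components.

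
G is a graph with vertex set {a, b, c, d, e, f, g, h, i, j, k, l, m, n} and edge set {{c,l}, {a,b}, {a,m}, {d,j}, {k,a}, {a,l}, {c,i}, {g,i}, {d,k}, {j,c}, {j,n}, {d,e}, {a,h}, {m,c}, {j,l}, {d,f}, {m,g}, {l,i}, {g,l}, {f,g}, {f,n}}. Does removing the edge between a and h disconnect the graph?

Removing a–h leaves no path between a and h: the component count goes from 1 to 2. So it is a bridge.

Yes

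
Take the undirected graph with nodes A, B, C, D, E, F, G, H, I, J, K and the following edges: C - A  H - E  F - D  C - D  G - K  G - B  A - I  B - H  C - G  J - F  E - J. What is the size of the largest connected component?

11

Starting from A we can reach A, B, C, D, E, F, G, H, I, J, K. That is one component of size 11.
The largest has 11 vertices.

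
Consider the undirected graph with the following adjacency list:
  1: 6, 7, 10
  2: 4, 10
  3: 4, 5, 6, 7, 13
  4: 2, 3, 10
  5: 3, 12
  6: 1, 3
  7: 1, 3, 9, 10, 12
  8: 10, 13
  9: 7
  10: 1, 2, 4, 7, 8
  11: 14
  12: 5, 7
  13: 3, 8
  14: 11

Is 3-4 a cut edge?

After removing 3-4, the path 3-7-10-4 still connects them, so the edge is not a bridge.

No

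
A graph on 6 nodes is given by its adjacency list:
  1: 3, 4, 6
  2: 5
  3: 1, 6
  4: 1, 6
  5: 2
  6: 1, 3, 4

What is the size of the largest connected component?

4

Starting from 2 we can reach 2, 5. That is one component of size 2.
Starting from 1 we can reach 1, 3, 4, 6. That is one component of size 4.
The largest has 4 vertices.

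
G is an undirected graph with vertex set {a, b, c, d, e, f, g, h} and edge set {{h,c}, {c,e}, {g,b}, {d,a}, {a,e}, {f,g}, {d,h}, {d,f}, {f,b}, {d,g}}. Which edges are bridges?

none

The edges on the cycle d-f-b-g-d are not bridges since each lies on that cycle.
Every edge lies on some cycle, so there are no bridges.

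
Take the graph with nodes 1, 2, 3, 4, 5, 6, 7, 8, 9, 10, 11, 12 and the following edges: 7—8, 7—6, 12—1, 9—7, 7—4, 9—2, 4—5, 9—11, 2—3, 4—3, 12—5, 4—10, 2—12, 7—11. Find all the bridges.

1-12, 10-4, 6-7, 7-8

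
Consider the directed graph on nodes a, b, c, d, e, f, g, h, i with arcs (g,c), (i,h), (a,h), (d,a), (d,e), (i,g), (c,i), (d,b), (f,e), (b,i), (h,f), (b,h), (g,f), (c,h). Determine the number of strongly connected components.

{c, g, i} are all mutually reachable — one SCC of size 3.
{f} is an SCC by itself.
{a} is an SCC by itself.
{e} is an SCC by itself.
{b} is an SCC by itself.
(and 2 more singleton SCCs)
That gives 7 strongly connected components.

7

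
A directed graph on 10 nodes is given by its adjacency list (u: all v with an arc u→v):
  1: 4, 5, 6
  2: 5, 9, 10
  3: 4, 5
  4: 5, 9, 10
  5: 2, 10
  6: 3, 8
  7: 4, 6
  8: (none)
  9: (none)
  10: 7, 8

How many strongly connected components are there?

{2, 3, 4, 5, 6, 7, 10} are all mutually reachable — one SCC of size 7.
{1} is an SCC by itself.
{8} is an SCC by itself.
{9} is an SCC by itself.
That gives 4 strongly connected components.

4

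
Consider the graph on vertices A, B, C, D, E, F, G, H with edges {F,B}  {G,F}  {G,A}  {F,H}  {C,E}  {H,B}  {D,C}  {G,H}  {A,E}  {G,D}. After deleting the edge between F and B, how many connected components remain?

F and B are still connected via F-H-B, so the component count stays at 1.

1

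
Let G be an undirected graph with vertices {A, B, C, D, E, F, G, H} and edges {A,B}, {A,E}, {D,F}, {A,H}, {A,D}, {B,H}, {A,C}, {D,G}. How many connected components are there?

1

Starting from A we can reach A, B, C, D, E, F, G, H. That is one component of size 8.
Total: 1 component.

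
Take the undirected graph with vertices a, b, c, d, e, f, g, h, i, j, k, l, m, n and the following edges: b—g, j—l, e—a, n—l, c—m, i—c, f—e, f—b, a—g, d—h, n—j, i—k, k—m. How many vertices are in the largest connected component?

5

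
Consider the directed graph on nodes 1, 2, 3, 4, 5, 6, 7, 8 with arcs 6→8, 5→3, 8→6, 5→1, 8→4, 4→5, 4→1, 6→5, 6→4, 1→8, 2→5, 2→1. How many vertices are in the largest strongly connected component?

{1, 4, 5, 6, 8} are all mutually reachable — one SCC of size 5.
{7} is an SCC by itself.
{2} is an SCC by itself.
{3} is an SCC by itself.
The largest has 5 vertices.

5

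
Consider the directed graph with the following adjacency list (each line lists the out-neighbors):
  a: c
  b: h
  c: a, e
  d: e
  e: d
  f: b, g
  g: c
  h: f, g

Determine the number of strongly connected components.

4

{b, f, h} are all mutually reachable — one SCC of size 3.
{d, e} are all mutually reachable — one SCC of size 2.
{a, c} are all mutually reachable — one SCC of size 2.
{g} is an SCC by itself.
That gives 4 strongly connected components.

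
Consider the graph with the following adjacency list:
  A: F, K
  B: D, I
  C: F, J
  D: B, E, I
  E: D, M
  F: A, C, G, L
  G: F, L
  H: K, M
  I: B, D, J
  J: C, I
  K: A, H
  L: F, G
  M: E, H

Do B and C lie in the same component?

From B we can reach A, B, C, D, E, F, G, H, I, J, K, L, M, which includes C.

Yes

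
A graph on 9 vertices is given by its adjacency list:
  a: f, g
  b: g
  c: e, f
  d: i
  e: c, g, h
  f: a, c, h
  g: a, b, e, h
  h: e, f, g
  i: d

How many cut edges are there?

The edges on the cycle f-h-e-c-f are not bridges since each lies on that cycle.
But removing b-g disconnects b from g; removing d-i disconnects d from i — these are bridges.
That makes 2 bridges.

2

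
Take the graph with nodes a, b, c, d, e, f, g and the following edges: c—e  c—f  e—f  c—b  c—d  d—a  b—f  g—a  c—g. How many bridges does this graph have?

0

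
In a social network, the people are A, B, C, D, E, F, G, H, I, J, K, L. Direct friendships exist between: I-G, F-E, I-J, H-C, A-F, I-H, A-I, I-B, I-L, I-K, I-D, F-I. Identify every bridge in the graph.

B-I, C-H, D-I, E-F, G-I, H-I, I-J, I-K, I-L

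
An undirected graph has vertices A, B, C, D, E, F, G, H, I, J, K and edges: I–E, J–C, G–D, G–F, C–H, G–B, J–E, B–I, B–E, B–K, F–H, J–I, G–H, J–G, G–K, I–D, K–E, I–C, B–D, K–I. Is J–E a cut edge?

No

After removing J–E, the path J-I-E still connects them, so the edge is not a bridge.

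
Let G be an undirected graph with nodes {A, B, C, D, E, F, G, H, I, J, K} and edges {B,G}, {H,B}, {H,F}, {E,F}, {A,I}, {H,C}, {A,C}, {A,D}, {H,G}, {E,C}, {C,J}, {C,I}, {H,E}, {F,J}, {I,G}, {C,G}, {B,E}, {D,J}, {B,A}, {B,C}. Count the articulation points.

Removing E, for instance, still leaves 2 components. No single vertex removal increases the component count — the graph has no articulation points.

0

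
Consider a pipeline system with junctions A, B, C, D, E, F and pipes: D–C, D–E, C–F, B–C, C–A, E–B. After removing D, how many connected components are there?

1

With D gone, the remaining components are: {A, B, C, E, F}.
That is 1 component.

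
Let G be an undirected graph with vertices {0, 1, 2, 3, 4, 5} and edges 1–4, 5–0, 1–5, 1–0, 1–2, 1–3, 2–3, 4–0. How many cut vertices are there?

1

Removing 1 increases the component count from 1 to 2, so 1 is a cut vertex.
By contrast removing 3 leaves 1 component; it is not a cut vertex. No other vertex is a cut vertex either.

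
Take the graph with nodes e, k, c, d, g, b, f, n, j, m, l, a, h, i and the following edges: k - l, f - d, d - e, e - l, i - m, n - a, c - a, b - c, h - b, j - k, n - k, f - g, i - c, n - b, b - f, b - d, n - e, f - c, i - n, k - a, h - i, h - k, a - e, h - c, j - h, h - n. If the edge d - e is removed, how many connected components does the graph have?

1

d and e are still connected via d-b-n-e, so the component count stays at 1.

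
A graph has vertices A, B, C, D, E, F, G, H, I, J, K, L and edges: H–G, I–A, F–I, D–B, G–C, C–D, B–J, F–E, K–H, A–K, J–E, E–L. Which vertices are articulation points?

E

Removing E increases the component count from 1 to 2, so E is a cut vertex.
By contrast removing K leaves 1 component; it is not a cut vertex. No other vertex is a cut vertex either.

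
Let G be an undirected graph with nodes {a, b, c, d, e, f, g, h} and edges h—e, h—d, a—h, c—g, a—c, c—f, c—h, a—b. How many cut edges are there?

5

The edges on the cycle a-c-h-a are not bridges since each lies on that cycle.
But removing c—f disconnects c from f; removing h—d disconnects h from d; removing a—b disconnects a from b; removing c—g disconnects c from g — these are bridges.
In total 5 edges are bridges.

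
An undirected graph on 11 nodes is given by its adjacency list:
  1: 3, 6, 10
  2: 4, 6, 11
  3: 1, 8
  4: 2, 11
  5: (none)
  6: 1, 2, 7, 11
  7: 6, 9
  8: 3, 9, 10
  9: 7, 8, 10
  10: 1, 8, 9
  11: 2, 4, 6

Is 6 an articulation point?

Yes

Deleting 6 raises the number of components from 2 to 3, so 6 is a cut vertex.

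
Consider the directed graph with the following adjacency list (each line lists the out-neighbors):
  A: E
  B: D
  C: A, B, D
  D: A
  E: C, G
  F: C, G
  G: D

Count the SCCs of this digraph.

2

{A, B, C, D, E, G} are all mutually reachable — one SCC of size 6.
{F} is an SCC by itself.
That gives 2 strongly connected components.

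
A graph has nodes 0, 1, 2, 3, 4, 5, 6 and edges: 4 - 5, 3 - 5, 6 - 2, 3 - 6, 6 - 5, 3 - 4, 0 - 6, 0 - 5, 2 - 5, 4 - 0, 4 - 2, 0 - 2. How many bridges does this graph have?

0

The edges on the cycle 3-4-0-6-2-5-3 are not bridges since each lies on that cycle.
Every edge lies on some cycle, so there are no bridges.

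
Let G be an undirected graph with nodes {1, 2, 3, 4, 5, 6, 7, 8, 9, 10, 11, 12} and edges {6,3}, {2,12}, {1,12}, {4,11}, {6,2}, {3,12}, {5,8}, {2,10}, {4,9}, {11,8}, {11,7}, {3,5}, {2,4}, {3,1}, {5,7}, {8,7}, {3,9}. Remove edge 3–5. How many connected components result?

1

3 and 5 are still connected via 3-9-4-11-7-5, so the component count stays at 1.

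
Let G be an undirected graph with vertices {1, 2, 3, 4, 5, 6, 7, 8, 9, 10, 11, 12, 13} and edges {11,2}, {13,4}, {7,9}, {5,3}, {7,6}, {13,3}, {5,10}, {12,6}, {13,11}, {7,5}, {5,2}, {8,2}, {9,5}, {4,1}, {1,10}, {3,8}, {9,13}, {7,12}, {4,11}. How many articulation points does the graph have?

Removing 7 increases the component count from 1 to 2, so 7 is a cut vertex.
By contrast removing 4 leaves 1 component; it is not a cut vertex. No other vertex is a cut vertex either.

1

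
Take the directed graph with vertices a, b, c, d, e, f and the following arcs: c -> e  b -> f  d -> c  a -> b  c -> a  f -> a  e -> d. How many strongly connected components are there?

{c, d, e} are all mutually reachable — one SCC of size 3.
{a, b, f} are all mutually reachable — one SCC of size 3.
That gives 2 strongly connected components.

2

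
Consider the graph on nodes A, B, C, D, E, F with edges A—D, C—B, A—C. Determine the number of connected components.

F is isolated — a component by itself.
E is isolated — a component by itself.
Starting from A we can reach A, B, C, D. That is one component of size 4.
Total: 3 components.

3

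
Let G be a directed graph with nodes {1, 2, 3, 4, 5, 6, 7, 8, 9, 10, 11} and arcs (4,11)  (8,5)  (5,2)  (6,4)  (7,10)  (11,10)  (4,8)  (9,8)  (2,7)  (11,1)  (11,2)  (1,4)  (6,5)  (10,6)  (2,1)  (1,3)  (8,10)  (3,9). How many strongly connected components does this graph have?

1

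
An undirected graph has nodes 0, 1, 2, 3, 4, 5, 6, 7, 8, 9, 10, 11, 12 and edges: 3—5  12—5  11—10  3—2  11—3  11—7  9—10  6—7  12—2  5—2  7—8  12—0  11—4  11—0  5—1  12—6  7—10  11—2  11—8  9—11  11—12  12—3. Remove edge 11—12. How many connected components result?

1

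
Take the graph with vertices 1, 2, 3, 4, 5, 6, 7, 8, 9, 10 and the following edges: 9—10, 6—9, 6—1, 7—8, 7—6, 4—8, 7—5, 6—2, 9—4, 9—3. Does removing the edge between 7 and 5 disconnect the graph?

Removing 7—5 leaves no path between 7 and 5: the component count goes from 1 to 2. So it is a bridge.

Yes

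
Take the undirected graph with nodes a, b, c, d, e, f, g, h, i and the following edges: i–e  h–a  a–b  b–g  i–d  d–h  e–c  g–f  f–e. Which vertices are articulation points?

Removing e increases the component count from 1 to 2, so e is a cut vertex.
By contrast removing a leaves 1 component; it is not a cut vertex. No other vertex is a cut vertex either.

e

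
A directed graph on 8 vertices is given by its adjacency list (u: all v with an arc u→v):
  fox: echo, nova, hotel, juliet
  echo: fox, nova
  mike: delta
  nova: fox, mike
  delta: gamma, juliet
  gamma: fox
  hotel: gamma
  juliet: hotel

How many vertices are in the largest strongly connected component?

8

{fox, echo, mike, nova, delta, gamma, hotel, juliet} are all mutually reachable — one SCC of size 8.
The largest has 8 vertices.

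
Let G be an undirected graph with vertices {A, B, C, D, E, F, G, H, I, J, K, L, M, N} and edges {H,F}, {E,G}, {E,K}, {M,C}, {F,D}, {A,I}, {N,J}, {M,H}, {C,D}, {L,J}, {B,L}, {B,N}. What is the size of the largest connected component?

5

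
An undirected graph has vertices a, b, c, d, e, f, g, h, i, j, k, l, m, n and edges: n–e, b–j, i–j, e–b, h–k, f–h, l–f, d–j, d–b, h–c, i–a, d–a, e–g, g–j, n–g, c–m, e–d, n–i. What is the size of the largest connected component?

Starting from c we can reach c, f, h, k, l, m. That is one component of size 6.
Starting from a we can reach a, b, d, e, g, i, j, n. That is one component of size 8.
The largest has 8 vertices.

8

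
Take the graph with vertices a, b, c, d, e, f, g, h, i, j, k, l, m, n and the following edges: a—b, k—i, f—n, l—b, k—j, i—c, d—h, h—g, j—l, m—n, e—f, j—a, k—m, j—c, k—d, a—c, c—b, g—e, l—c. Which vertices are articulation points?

Removing k increases the component count from 1 to 2, so k is a cut vertex.
By contrast removing e leaves 1 component; it is not a cut vertex. No other vertex is a cut vertex either.

k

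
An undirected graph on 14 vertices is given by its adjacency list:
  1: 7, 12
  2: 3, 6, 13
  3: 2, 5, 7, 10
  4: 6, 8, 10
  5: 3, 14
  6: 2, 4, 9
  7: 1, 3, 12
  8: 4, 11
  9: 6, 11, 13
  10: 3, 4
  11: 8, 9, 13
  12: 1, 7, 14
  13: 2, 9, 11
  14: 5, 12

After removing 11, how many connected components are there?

1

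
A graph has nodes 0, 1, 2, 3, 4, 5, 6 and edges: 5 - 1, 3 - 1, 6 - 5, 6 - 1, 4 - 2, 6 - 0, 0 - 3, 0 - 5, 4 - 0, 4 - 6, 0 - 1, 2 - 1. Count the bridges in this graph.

0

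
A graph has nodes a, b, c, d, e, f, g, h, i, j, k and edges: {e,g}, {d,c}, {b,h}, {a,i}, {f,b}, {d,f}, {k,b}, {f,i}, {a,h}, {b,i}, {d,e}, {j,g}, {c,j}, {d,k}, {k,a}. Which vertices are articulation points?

d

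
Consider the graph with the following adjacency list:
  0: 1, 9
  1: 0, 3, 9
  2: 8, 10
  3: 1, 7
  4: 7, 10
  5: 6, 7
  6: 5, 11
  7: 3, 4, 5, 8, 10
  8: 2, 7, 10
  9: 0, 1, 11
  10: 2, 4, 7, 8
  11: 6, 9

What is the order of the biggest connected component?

12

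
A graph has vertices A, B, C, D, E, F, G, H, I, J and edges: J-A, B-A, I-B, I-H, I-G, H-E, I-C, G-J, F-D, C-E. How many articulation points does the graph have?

Removing I increases the component count from 2 to 3, so I is a cut vertex.
By contrast removing H leaves 2 components; it is not a cut vertex. No other vertex is a cut vertex either.

1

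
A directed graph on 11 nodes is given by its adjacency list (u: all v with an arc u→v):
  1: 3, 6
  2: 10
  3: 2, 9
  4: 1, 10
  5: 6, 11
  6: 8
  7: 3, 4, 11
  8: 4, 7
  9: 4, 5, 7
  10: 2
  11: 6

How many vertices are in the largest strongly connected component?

{1, 3, 4, 5, 6, 7, 8, 9, 11} are all mutually reachable — one SCC of size 9.
{2, 10} are all mutually reachable — one SCC of size 2.
The largest has 9 vertices.

9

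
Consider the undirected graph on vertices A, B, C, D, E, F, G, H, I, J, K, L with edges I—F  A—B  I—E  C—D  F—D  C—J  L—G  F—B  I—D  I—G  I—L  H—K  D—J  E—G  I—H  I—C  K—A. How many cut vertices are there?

Removing I increases the component count from 1 to 2, so I is a cut vertex.
By contrast removing H leaves 1 component; it is not a cut vertex. No other vertex is a cut vertex either.

1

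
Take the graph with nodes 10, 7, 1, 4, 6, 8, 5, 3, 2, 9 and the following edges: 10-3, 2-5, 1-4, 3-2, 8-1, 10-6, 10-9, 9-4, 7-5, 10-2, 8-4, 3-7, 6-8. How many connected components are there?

1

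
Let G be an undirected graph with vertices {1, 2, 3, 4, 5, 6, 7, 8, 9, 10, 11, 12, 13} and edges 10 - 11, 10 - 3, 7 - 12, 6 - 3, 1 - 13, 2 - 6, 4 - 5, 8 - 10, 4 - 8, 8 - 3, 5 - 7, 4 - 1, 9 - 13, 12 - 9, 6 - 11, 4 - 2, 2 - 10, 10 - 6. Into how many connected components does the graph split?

1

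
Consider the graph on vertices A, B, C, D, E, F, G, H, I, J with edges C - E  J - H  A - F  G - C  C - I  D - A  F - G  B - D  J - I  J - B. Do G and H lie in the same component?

Yes

From G we can reach A, B, C, D, E, F, G, H, I, J, which includes H.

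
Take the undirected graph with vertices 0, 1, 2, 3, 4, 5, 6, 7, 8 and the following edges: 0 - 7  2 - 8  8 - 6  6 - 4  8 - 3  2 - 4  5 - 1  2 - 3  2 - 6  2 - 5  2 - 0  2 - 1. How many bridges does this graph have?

2

The edges on the cycle 2-8-6-4-2 are not bridges since each lies on that cycle.
But removing 2 - 0 disconnects 2 from 0; removing 7 - 0 disconnects 7 from 0 — these are bridges.
That makes 2 bridges.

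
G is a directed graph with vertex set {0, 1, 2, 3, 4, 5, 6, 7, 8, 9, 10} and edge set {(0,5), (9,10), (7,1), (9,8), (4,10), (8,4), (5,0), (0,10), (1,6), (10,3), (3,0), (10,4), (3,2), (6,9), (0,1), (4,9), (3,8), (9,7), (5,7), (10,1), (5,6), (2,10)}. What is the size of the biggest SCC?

11

{0, 1, 2, 3, 4, 5, 6, 7, 8, 9, 10} are all mutually reachable — one SCC of size 11.
The largest has 11 vertices.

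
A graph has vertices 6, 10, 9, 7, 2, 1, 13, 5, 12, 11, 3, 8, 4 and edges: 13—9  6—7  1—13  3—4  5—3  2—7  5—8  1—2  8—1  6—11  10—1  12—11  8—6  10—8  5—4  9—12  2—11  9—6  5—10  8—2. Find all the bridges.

The edges on the cycle 5-3-4-5 are not bridges since each lies on that cycle.
Every edge lies on some cycle, so there are no bridges.

none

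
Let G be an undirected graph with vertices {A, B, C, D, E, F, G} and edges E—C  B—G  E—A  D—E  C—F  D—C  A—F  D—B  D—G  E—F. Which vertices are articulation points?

D

Removing D increases the component count from 1 to 2, so D is a cut vertex.
By contrast removing E leaves 1 component; it is not a cut vertex. No other vertex is a cut vertex either.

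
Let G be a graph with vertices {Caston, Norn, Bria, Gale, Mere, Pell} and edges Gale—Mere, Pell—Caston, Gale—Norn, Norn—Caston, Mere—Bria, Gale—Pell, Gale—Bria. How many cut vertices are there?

1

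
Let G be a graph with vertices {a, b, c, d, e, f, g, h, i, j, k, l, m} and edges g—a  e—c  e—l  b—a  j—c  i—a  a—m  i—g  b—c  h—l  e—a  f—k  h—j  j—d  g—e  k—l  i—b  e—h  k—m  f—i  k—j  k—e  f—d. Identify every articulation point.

Removing i, for instance, still leaves 1 component. No single vertex removal increases the component count — the graph has no articulation points.

none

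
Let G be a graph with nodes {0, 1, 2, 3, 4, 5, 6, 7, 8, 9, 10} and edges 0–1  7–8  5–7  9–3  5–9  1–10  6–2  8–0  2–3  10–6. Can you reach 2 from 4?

No

The component containing 4 is {4}, and 2 is not in it.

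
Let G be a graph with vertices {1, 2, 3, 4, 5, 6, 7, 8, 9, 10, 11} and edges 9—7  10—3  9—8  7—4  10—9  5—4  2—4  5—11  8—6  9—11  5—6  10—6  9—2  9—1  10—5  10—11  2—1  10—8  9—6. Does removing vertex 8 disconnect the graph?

No

Deleting 8 leaves 1 component (was 1) (its neighbors 6, 9, 10 remain connected to each other), so 8 is not a cut vertex.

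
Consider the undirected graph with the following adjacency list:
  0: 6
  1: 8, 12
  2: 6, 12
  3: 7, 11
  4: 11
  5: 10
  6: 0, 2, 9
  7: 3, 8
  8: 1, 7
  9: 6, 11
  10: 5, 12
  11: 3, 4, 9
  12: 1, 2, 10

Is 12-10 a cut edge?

Removing 12-10 leaves no path between 12 and 10: the component count goes from 1 to 2. So it is a bridge.

Yes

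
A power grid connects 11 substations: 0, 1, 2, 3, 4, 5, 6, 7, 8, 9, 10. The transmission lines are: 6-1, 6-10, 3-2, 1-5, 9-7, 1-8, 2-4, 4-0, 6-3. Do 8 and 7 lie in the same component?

The component containing 8 is {0, 1, 2, 3, 4, 5, 6, 8, 10}, and 7 is not in it.

No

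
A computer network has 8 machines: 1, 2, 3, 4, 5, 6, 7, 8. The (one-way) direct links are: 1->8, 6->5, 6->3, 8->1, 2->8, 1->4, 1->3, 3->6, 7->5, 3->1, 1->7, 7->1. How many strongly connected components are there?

4

{1, 3, 6, 7, 8} are all mutually reachable — one SCC of size 5.
{5} is an SCC by itself.
{4} is an SCC by itself.
{2} is an SCC by itself.
That gives 4 strongly connected components.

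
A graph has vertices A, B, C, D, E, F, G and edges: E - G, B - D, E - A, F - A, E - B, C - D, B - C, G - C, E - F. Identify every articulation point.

Removing E increases the component count from 1 to 2, so E is a cut vertex.
By contrast removing B leaves 1 component; it is not a cut vertex. No other vertex is a cut vertex either.

E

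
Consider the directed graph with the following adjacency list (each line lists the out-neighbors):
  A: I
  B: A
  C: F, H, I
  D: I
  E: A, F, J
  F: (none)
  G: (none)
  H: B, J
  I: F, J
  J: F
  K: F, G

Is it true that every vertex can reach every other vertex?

No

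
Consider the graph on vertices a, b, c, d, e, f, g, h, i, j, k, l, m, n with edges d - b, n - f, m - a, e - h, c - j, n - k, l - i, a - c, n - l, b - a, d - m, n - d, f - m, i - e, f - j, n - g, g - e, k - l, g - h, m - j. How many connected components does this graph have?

1

Starting from a we can reach a, b, c, d, e, f, g, h, i, j, k, l, m, n. That is one component of size 14.
Total: 1 component.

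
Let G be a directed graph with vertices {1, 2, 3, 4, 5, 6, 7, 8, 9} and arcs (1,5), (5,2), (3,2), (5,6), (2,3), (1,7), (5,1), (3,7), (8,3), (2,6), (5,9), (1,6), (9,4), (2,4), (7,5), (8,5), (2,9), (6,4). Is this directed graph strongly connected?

No

There is no directed path from 1 to 8, so the graph is not strongly connected.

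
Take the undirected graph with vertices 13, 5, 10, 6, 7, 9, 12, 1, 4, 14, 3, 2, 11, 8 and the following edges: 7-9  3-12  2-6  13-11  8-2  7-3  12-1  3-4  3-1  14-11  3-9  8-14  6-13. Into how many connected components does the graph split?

4

5 is isolated — a component by itself.
10 is isolated — a component by itself.
Starting from 2 we can reach 2, 6, 8, 11, 13, 14. That is one component of size 6.
Starting from 1 we can reach 1, 3, 4, 7, 9, 12. That is one component of size 6.
Total: 4 components.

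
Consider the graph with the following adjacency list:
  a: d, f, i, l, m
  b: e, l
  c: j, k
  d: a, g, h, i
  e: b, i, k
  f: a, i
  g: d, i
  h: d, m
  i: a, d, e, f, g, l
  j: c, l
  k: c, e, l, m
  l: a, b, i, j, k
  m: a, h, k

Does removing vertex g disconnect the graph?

No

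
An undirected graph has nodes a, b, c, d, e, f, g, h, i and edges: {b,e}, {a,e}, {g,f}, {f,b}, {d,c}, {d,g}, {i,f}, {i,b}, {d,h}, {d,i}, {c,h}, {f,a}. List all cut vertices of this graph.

Removing d increases the component count from 1 to 2, so d is a cut vertex.
By contrast removing h leaves 1 component; it is not a cut vertex. No other vertex is a cut vertex either.

d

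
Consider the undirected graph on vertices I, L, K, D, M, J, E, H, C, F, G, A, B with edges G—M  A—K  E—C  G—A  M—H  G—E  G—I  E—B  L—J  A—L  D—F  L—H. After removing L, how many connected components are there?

With L gone, the remaining components are: {J}; {D, F}; {A, B, C, E, G, H, I, K, M}.
That is 3 components.

3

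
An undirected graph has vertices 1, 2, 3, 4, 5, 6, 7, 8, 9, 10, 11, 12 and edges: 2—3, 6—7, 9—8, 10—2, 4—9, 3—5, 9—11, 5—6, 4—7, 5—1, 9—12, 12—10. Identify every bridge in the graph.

The edges on the cycle 4-9-12-10-2-3-5-6-7-4 are not bridges since each lies on that cycle.
But removing 9—11 disconnects 9 from 11; removing 9—8 disconnects 9 from 8; removing 1—5 disconnects 1 from 5 — these are bridges.

1-5, 11-9, 8-9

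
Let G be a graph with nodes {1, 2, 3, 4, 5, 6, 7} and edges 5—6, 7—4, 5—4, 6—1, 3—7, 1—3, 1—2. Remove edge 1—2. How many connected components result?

2

Before removal there is 1 component.
1—2 is a bridge — removing it separates 1's side from 2's side.
After removal: 2 components.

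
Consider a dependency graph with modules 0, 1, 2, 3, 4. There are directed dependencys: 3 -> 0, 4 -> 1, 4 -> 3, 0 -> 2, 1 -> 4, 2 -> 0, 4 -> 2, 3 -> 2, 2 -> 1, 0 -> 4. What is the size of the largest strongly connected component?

{0, 1, 2, 3, 4} are all mutually reachable — one SCC of size 5.
The largest has 5 vertices.

5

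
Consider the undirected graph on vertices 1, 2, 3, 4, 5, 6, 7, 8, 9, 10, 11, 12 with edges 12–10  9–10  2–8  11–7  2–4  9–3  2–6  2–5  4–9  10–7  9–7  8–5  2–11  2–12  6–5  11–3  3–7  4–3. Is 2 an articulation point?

Yes

Deleting 2 raises the number of components from 2 to 3, so 2 is a cut vertex.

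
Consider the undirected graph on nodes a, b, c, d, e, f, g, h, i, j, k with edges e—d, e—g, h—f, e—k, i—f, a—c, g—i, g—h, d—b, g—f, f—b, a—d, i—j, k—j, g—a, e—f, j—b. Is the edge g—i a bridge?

No

After removing g—i, the path g-f-i still connects them, so the edge is not a bridge.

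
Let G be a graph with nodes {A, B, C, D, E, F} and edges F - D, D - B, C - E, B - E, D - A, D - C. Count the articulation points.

Removing D increases the component count from 1 to 3, so D is a cut vertex.
By contrast removing A leaves 1 component; it is not a cut vertex. No other vertex is a cut vertex either.

1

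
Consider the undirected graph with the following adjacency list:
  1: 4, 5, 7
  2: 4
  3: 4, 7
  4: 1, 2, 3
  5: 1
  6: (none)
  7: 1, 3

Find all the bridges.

1-5, 2-4

The edges on the cycle 7-1-4-3-7 are not bridges since each lies on that cycle.
But removing 4-2 disconnects 4 from 2; removing 1-5 disconnects 1 from 5 — these are bridges.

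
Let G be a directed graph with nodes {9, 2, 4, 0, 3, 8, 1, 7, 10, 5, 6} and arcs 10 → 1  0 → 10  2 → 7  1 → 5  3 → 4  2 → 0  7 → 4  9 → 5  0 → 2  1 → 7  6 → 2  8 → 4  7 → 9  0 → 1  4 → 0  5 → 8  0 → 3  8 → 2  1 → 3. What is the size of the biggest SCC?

10

{0, 1, 2, 3, 4, 5, 7, 8, 9, 10} are all mutually reachable — one SCC of size 10.
{6} is an SCC by itself.
The largest has 10 vertices.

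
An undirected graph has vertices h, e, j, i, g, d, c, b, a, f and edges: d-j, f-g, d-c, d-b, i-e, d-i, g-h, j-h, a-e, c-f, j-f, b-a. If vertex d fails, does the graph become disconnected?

Deleting d raises the number of components from 1 to 2, so d is a cut vertex.

Yes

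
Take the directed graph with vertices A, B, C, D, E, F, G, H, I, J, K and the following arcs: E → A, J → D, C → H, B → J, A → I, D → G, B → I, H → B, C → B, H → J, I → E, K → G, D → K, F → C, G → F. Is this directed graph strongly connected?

There is no directed path from I to K, so the graph is not strongly connected.

No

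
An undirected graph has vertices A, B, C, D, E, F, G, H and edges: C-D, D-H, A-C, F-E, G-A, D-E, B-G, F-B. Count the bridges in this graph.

1

The edges on the cycle F-B-G-A-C-D-E-F are not bridges since each lies on that cycle.
But removing D-H disconnects D from H — this is a bridge.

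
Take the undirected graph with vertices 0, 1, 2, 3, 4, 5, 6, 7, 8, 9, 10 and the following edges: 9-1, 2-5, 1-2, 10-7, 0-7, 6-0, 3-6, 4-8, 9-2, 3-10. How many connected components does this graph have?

3

Starting from 4 we can reach 4, 8. That is one component of size 2.
Starting from 1 we can reach 1, 2, 5, 9. That is one component of size 4.
Starting from 0 we can reach 0, 3, 6, 7, 10. That is one component of size 5.
Total: 3 components.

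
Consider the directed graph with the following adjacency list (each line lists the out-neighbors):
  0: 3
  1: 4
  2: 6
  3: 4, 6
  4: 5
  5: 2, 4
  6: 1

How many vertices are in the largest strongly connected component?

5

{1, 2, 4, 5, 6} are all mutually reachable — one SCC of size 5.
{0} is an SCC by itself.
{3} is an SCC by itself.
The largest has 5 vertices.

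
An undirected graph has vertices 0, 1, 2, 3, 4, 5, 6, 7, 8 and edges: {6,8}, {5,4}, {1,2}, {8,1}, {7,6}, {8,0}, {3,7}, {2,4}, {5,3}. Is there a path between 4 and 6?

From 4 we can reach 0, 1, 2, 3, 4, 5, 6, 7, 8, which includes 6.

Yes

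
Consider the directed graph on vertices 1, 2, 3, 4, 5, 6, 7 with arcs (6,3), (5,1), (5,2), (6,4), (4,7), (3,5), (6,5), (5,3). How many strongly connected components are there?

{3, 5} are all mutually reachable — one SCC of size 2.
{7} is an SCC by itself.
{4} is an SCC by itself.
{6} is an SCC by itself.
{1} is an SCC by itself.
(and 1 more singleton SCC)
That gives 6 strongly connected components.

6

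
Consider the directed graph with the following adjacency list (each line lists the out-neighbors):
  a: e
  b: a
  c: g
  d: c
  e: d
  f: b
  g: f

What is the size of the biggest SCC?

7

{a, b, c, d, e, f, g} are all mutually reachable — one SCC of size 7.
The largest has 7 vertices.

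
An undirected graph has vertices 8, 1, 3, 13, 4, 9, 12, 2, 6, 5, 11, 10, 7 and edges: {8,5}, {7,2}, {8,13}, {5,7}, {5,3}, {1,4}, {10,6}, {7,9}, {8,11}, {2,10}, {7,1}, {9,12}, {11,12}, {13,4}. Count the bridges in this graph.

4

The edges on the cycle 8-5-7-9-12-11-8 are not bridges since each lies on that cycle.
But removing 6—10 disconnects 6 from 10; removing 7—2 disconnects 7 from 2; removing 10—2 disconnects 10 from 2; removing 3—5 disconnects 3 from 5 — these are bridges.
That makes 4 bridges.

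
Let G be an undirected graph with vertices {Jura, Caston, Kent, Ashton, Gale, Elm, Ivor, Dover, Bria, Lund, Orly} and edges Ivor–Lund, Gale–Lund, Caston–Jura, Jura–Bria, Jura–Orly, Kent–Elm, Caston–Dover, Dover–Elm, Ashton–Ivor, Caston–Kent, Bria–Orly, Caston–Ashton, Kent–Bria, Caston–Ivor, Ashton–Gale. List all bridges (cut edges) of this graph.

The edges on the cycle Caston-Dover-Elm-Kent-Caston are not bridges since each lies on that cycle.
Every edge lies on some cycle, so there are no bridges.

none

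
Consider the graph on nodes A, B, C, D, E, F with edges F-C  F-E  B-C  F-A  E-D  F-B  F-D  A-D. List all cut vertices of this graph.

Removing F increases the component count from 1 to 2, so F is a cut vertex.
By contrast removing C leaves 1 component; it is not a cut vertex. No other vertex is a cut vertex either.

F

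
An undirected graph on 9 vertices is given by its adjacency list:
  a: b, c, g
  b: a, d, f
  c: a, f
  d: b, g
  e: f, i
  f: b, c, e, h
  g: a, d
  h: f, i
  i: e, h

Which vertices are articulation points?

Removing f increases the component count from 1 to 2, so f is a cut vertex.
By contrast removing i leaves 1 component; it is not a cut vertex. No other vertex is a cut vertex either.

f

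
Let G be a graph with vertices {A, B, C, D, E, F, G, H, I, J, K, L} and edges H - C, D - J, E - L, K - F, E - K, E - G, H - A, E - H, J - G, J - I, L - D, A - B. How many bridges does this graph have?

7

The edges on the cycle E-L-D-J-G-E are not bridges since each lies on that cycle.
But removing J - I disconnects J from I; removing E - K disconnects E from K; removing A - B disconnects A from B; removing E - H disconnects E from H — these are bridges.
In total 7 edges are bridges.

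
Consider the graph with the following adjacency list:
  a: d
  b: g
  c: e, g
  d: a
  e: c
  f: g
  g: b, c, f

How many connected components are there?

Starting from a we can reach a, d. That is one component of size 2.
Starting from b we can reach b, c, e, f, g. That is one component of size 5.
Total: 2 components.

2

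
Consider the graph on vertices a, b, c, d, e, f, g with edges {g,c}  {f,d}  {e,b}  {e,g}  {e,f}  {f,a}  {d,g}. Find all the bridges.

The edges on the cycle e-f-d-g-e are not bridges since each lies on that cycle.
But removing f - a disconnects f from a; removing e - b disconnects e from b; removing g - c disconnects g from c — these are bridges.

a-f, b-e, c-g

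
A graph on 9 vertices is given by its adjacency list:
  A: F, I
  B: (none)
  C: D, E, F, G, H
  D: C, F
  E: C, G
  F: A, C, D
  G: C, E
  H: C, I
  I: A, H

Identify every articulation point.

Removing C increases the component count from 2 to 3, so C is a cut vertex.
By contrast removing F leaves 2 components; it is not a cut vertex. No other vertex is a cut vertex either.

C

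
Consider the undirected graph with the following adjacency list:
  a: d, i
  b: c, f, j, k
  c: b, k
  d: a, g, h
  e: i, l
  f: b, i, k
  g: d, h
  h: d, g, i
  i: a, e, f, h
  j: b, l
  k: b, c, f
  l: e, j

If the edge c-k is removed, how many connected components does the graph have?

c and k are still connected via c-b-k, so the component count stays at 1.

1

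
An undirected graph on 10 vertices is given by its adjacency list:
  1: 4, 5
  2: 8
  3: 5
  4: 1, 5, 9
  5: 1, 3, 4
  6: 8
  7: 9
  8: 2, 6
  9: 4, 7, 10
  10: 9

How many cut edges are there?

The edges on the cycle 1-4-5-1 are not bridges since each lies on that cycle.
But removing 9-7 disconnects 9 from 7; removing 8-2 disconnects 8 from 2; removing 9-10 disconnects 9 from 10; removing 5-3 disconnects 5 from 3 — these are bridges.
In total 6 edges are bridges.

6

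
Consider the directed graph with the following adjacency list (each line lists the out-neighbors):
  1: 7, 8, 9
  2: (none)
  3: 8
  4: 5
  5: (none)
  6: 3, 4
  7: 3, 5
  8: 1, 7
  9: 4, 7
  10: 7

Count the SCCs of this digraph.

6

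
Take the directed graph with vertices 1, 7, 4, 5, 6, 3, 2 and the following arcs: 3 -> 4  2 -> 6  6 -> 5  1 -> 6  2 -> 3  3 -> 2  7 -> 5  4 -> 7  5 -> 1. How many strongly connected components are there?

4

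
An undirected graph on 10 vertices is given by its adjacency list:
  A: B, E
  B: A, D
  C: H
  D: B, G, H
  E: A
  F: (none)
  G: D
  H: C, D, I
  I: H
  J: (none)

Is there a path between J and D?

The component containing J is {J}, and D is not in it.

No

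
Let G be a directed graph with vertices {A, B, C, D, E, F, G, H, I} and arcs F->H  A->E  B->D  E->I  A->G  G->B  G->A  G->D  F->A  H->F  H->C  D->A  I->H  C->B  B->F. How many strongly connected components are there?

1

{A, B, C, D, E, F, G, H, I} are all mutually reachable — one SCC of size 9.
That gives 1 strongly connected component.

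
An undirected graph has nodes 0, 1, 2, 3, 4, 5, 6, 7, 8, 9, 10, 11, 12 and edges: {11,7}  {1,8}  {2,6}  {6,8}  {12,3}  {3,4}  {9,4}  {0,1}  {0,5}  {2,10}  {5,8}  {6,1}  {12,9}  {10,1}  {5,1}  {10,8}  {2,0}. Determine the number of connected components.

Starting from 7 we can reach 7, 11. That is one component of size 2.
Starting from 3 we can reach 3, 4, 9, 12. That is one component of size 4.
Starting from 0 we can reach 0, 1, 2, 5, 6, 8, 10. That is one component of size 7.
Total: 3 components.

3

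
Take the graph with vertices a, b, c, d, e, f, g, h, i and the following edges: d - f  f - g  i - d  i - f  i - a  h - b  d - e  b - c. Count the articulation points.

4

Removing b increases the component count from 2 to 3, so b is a cut vertex.
Removing d increases the component count from 2 to 3, so d is a cut vertex.
Removing f increases the component count from 2 to 3, so f is a cut vertex.
Likewise i is a cut vertex.
By contrast removing a leaves 2 components; it is not a cut vertex. No other vertex is a cut vertex either.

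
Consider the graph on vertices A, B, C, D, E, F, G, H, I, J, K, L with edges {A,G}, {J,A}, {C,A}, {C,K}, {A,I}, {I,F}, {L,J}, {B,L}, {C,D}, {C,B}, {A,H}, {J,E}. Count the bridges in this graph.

The edges on the cycle C-B-L-J-A-C are not bridges since each lies on that cycle.
But removing A—G disconnects A from G; removing C—K disconnects C from K; removing I—F disconnects I from F; removing C—D disconnects C from D — these are bridges.
In total 7 edges are bridges.

7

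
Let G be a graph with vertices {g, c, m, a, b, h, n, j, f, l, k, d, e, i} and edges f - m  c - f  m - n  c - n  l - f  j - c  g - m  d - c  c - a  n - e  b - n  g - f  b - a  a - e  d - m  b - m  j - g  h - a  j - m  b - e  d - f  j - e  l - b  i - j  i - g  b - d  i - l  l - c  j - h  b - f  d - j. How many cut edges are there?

The edges on the cycle i-l-b-d-f-g-i are not bridges since each lies on that cycle.
Every edge lies on some cycle, so there are no bridges.

0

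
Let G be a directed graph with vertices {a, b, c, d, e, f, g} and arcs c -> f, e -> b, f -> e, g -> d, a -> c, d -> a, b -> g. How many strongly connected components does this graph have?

{a, b, c, d, e, f, g} are all mutually reachable — one SCC of size 7.
That gives 1 strongly connected component.

1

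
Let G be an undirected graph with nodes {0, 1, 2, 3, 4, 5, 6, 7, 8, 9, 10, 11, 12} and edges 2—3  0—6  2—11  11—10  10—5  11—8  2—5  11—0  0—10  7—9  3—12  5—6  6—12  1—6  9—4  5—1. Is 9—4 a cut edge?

Removing 9—4 leaves no path between 9 and 4: the component count goes from 2 to 3. So it is a bridge.

Yes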